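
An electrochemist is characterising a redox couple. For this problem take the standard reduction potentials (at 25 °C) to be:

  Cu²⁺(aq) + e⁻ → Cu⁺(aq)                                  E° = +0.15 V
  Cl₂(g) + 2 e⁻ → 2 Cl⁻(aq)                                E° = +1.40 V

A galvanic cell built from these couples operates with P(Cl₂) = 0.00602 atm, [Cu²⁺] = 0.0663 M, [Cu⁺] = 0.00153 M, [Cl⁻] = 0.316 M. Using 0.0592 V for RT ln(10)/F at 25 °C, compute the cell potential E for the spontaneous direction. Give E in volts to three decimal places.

Cl₂/Cl⁻ is the cathode (higher E°), Cu²⁺/Cu⁺ the anode: E°cell = +1.40 − (+0.15) = +1.25 V, n = 2.
Overall: Cl₂(g) + 2 Cu⁺(aq) → 2 Cl⁻(aq) + 2 Cu²⁺(aq)
Q = [Cl⁻]^2·[Cu²⁺]^2 / (P(Cl₂)·[Cu⁺]^2); log Q = 4.493.
E = E° − (0.0592/n) log Q = +1.25 − (0.0592/2)(4.493) = +1.117 V.

+1.117 V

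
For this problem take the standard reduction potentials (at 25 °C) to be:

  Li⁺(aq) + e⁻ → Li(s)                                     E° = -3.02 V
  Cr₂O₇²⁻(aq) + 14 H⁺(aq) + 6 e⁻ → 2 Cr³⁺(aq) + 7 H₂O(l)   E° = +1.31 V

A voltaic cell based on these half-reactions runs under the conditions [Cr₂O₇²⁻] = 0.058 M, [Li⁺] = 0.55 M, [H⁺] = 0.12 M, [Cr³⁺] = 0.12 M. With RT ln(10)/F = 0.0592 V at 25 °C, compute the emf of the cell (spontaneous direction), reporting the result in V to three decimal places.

+4.224 V

Cr₂O₇²⁻/Cr³⁺ is the cathode (higher E°), Li⁺/Li the anode: E°cell = +1.31 − (-3.02) = +4.33 V, n = 6.
Overall: Cr₂O₇²⁻(aq) + 14 H⁺(aq) + 6 Li(s) → 2 Cr³⁺(aq) + 7 H₂O(l) + 6 Li⁺(aq)
Q = [Cr³⁺]^2·[Li⁺]^6 / ([Cr₂O₇²⁻]·[H⁺]^14); log Q = 10.729.
E = E° − (0.0592/n) log Q = +4.33 − (0.0592/6)(10.729) = +4.224 V.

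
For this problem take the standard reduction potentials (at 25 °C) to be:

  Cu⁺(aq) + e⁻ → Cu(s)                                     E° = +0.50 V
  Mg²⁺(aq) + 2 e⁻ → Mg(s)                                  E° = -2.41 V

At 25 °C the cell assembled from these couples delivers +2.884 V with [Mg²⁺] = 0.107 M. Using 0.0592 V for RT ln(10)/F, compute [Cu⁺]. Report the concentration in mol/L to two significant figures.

0.12 M

Cu⁺/Cu is the cathode, Mg²⁺/Mg the anode: E°cell = +2.91 V, n = 2.
Overall reaction: 2 Cu⁺(aq) + Mg(s) → 2 Cu(s) + Mg²⁺(aq); Q = [Mg²⁺]^1/[Cu⁺]^2.
From E = E° − (0.0592/n) log Q: log Q = (E° − E)·n/0.0592 = (+2.91 − (+2.884))·2/0.0592 = 0.8784.
So 2·log[Cu⁺] = 1·log(0.107) − log Q = -0.9706 − (0.8784) = -1.8490; log[Cu⁺] = -1.8490 / 2 = -0.9245; [Cu⁺] = 10^(-0.9245) ≈ 0.12 M.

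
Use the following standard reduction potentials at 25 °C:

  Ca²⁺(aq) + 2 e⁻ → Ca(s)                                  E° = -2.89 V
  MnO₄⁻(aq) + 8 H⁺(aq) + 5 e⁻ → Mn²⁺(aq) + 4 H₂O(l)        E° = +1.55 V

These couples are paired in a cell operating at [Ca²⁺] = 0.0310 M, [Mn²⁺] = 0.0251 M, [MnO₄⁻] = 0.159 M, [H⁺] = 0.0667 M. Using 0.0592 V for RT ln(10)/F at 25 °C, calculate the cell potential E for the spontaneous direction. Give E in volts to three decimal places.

MnO₄⁻/Mn²⁺ is the cathode (higher E°), Ca²⁺/Ca the anode: E°cell = +1.55 − (-2.89) = +4.44 V, n = 10.
Overall: 2 MnO₄⁻(aq) + 16 H⁺(aq) + 5 Ca(s) → 2 Mn²⁺(aq) + 8 H₂O(l) + 5 Ca²⁺(aq)
Q = [Mn²⁺]^2·[Ca²⁺]^5 / ([MnO₄⁻]^2·[H⁺]^16); log Q = 9.667.
E = E° − (0.0592/n) log Q = +4.44 − (0.0592/10)(9.667) = +4.383 V.

+4.383 V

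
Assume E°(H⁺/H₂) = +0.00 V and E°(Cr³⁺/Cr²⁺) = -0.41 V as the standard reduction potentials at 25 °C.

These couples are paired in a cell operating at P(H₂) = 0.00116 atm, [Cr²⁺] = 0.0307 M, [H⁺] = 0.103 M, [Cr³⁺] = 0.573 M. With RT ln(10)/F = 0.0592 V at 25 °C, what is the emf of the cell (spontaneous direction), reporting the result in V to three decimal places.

H⁺/H₂ is the cathode (higher E°), Cr³⁺/Cr²⁺ the anode: E°cell = +0.00 − (-0.41) = +0.41 V, n = 2.
Overall: 2 H⁺(aq) + 2 Cr²⁺(aq) → H₂(g) + 2 Cr³⁺(aq)
Q = P(H₂)·[Cr³⁺]^2 / ([H⁺]^2·[Cr²⁺]^2); log Q = 1.581.
E = E° − (0.0592/n) log Q = +0.41 − (0.0592/2)(1.581) = +0.363 V.

+0.363 V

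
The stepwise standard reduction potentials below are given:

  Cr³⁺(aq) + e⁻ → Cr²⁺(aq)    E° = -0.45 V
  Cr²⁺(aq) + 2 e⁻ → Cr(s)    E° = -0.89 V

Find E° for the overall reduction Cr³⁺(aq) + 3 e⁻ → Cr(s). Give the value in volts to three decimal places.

-0.743 V

Adding the free-energy changes (−nFE°) of the two steps gives −n₃FE°₃ = −n₁FE°₁ − n₂FE°₂.
E°₃ = (1×-0.45 + 2×-0.89) / 3 = (-2.230) / 3 = -0.743 V.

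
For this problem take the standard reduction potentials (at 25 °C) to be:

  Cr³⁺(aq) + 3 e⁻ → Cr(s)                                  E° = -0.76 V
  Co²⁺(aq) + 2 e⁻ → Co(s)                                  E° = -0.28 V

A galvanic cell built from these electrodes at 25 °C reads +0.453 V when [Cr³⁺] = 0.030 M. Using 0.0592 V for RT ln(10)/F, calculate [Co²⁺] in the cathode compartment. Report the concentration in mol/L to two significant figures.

Co²⁺/Co is the cathode, Cr³⁺/Cr the anode: E°cell = +0.48 V, n = 6.
Overall reaction: 3 Co²⁺(aq) + 2 Cr(s) → 3 Co(s) + 2 Cr³⁺(aq); Q = [Cr³⁺]^2/[Co²⁺]^3.
From E = E° − (0.0592/n) log Q: log Q = (E° − E)·n/0.0592 = (+0.48 − (+0.453))·6/0.0592 = 2.7365.
So 3·log[Co²⁺] = 2·log(0.03) − log Q = -3.0458 − (2.7365) = -5.7823; log[Co²⁺] = -5.7823 / 3 = -1.9274; [Co²⁺] = 10^(-1.9274) ≈ 0.012 M.

0.012 M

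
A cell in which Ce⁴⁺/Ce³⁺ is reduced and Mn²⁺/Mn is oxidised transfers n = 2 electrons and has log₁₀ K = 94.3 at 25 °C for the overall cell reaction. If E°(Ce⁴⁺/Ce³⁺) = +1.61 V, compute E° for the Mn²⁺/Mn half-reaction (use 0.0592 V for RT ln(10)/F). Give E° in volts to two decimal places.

-1.18 V

E°cell = (0.0592/n)·log K = (0.0592/2)(94.3) = +2.791 V.
Since Ce⁴⁺/Ce³⁺ is the cathode and Mn²⁺/Mn the anode, E°cell = E°(Ce⁴⁺/Ce³⁺) − E°(Mn²⁺/Mn).
So E°(Mn²⁺/Mn) = E°(Ce⁴⁺/Ce³⁺) − E°cell = (+1.61) − (+2.791) = -1.18 V.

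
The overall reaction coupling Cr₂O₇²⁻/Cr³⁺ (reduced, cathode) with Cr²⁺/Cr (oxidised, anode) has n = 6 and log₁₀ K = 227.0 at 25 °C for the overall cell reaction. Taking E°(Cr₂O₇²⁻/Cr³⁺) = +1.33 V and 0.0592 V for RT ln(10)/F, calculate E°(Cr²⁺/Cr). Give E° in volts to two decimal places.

E°cell = (0.0592/n)·log K = (0.0592/6)(227.0) = +2.240 V.
Since Cr₂O₇²⁻/Cr³⁺ is the cathode and Cr²⁺/Cr the anode, E°cell = E°(Cr₂O₇²⁻/Cr³⁺) − E°(Cr²⁺/Cr).
So E°(Cr²⁺/Cr) = E°(Cr₂O₇²⁻/Cr³⁺) − E°cell = (+1.33) − (+2.240) = -0.91 V.

-0.91 V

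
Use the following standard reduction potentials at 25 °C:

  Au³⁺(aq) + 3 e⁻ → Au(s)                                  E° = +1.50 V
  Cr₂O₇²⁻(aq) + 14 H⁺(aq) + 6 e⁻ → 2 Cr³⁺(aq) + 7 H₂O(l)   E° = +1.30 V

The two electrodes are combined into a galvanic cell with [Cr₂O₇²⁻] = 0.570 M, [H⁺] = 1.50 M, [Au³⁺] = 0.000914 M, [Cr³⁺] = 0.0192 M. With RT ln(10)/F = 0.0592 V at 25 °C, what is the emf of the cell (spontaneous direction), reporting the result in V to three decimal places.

Au³⁺/Au is the cathode (higher E°), Cr₂O₇²⁻/Cr³⁺ the anode: E°cell = +1.50 − (+1.30) = +0.20 V, n = 6.
Overall: 2 Au³⁺(aq) + 2 Cr³⁺(aq) + 7 H₂O(l) → 2 Au(s) + Cr₂O₇²⁻(aq) + 14 H⁺(aq)
Q = [Cr₂O₇²⁻]·[H⁺]^14 / ([Au³⁺]^2·[Cr³⁺]^2); log Q = 11.733.
E = E° − (0.0592/n) log Q = +0.20 − (0.0592/6)(11.733) = +0.084 V.

+0.084 V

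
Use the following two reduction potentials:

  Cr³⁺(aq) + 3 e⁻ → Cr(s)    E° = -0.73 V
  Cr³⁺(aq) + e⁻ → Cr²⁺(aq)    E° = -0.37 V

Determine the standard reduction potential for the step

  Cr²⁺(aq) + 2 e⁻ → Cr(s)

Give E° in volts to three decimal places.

-0.910 V

Sequential free energies add, so n₃E°₃ = n₁E°₁ + n₂E°₂.
With n₃ = 3, and the known step contributing 1×(-0.37) V, the unknown satisfies 2·E° = 3×(-0.73) − 1×(-0.37) = -1.820.
E° = -1.820 / 2 = -0.910 V.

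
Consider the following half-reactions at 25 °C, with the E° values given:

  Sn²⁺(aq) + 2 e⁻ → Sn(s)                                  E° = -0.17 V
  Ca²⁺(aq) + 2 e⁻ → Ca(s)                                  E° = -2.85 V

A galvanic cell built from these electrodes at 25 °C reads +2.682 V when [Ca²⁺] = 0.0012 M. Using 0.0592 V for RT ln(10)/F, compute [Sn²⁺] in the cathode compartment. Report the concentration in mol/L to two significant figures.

0.0014 M

Sn²⁺/Sn is the cathode, Ca²⁺/Ca the anode: E°cell = +2.68 V, n = 2.
Overall reaction: Sn²⁺(aq) + Ca(s) → Sn(s) + Ca²⁺(aq); Q = [Ca²⁺]^1/[Sn²⁺]^1.
From E = E° − (0.0592/n) log Q: log Q = (E° − E)·n/0.0592 = (+2.68 − (+2.682))·2/0.0592 = -0.0676.
So 1·log[Sn²⁺] = 1·log(0.0012) − log Q = -2.9208 − (-0.0676) = -2.8532; [Sn²⁺] = 10^(-2.8532) ≈ 0.0014 M.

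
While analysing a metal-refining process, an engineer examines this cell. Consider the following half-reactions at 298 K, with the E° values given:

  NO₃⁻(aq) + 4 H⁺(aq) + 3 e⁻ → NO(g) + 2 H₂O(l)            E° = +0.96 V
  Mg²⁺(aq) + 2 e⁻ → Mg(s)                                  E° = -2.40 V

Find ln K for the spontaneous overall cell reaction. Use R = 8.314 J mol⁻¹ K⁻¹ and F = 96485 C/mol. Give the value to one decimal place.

785.1

Cathode: NO₃⁻/NO; anode: Mg²⁺/Mg. E°cell = (+0.96) − (-2.40) = +3.36 V, with n = 6.
ΔG° = −nFE° = −RT ln K, so ln K = nFE°/(RT) = (6)(96485)(+3.36) / ((8.314)(298)) = 785.098.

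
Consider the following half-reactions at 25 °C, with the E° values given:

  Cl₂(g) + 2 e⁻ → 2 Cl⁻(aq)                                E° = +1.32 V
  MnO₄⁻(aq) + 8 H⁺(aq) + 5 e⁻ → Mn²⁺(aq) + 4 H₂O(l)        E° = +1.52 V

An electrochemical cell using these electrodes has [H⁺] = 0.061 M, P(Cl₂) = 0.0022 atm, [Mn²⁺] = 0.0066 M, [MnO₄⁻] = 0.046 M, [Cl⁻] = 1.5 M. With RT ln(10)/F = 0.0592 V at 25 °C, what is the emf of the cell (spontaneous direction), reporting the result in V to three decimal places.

+0.184 V

MnO₄⁻/Mn²⁺ is the cathode (higher E°), Cl₂/Cl⁻ the anode: E°cell = +1.52 − (+1.32) = +0.20 V, n = 10.
Overall: 2 MnO₄⁻(aq) + 16 H⁺(aq) + 10 Cl⁻(aq) → 2 Mn²⁺(aq) + 8 H₂O(l) + 5 Cl₂(g)
Q = [Mn²⁺]^2·P(Cl₂)^5 / ([MnO₄⁻]^2·[H⁺]^16·[Cl⁻]^10); log Q = 2.699.
E = E° − (0.0592/n) log Q = +0.20 − (0.0592/10)(2.699) = +0.184 V.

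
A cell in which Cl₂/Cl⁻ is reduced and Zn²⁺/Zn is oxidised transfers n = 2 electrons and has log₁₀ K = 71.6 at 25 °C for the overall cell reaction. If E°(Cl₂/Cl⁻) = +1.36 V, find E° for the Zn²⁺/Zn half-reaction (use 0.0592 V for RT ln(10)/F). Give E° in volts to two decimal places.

E°cell = (0.0592/n)·log K = (0.0592/2)(71.6) = +2.119 V.
Since Cl₂/Cl⁻ is the cathode and Zn²⁺/Zn the anode, E°cell = E°(Cl₂/Cl⁻) − E°(Zn²⁺/Zn).
So E°(Zn²⁺/Zn) = E°(Cl₂/Cl⁻) − E°cell = (+1.36) − (+2.119) = -0.76 V.

-0.76 V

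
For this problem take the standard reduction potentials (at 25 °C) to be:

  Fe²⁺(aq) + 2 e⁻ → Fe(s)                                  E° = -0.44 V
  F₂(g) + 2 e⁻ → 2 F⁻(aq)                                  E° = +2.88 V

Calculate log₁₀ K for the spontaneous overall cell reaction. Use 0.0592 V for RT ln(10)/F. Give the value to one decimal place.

112.2

Cathode: F₂/F⁻; anode: Fe²⁺/Fe. E°cell = +3.32 V, n = 2.
log K = nE°cell / 0.0592 = (2)(+3.32) / 0.0592 = 112.2.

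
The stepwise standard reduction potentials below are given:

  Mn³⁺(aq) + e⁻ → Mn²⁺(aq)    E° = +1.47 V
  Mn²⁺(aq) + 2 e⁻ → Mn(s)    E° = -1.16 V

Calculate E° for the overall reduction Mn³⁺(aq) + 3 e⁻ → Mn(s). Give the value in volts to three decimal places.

Standard free energies of sequential steps add: ΔG°₃ = ΔG°₁ + ΔG°₂, so n₃E°₃ = n₁E°₁ + n₂E°₂.
E°₃ = (1×+1.47 + 2×-1.16) / 3 = (-0.850) / 3 = -0.283 V.
E° values themselves are not directly additive — weighting by electron count is essential.

-0.283 V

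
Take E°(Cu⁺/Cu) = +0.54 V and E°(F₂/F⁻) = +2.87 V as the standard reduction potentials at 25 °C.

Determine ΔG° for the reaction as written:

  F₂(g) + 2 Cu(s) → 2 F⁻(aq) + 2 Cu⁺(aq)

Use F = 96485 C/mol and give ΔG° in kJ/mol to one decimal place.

-449.6 kJ/mol

As written, F₂/F⁻ is reduced (cathode) and Cu⁺/Cu is oxidised (anode), so E°cell = (+2.87) − (+0.54) = +2.33 V.
Balancing electrons gives n = 2.
ΔG° = −nFE° = −(2)(96485)(+2.33) = -449,620 J = -449.6 kJ/mol.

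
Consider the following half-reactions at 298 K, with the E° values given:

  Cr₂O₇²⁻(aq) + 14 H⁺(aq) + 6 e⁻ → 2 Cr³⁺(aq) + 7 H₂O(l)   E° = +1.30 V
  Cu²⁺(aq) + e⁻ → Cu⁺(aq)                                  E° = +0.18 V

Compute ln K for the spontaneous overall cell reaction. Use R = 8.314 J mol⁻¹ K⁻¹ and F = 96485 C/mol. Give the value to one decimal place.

261.7

Cathode: Cr₂O₇²⁻/Cr³⁺; anode: Cu²⁺/Cu⁺. E°cell = (+1.30) − (+0.18) = +1.12 V, with n = 6.
ΔG° = −nFE° = −RT ln K, so ln K = nFE°/(RT) = (6)(96485)(+1.12) / ((8.314)(298)) = 261.699.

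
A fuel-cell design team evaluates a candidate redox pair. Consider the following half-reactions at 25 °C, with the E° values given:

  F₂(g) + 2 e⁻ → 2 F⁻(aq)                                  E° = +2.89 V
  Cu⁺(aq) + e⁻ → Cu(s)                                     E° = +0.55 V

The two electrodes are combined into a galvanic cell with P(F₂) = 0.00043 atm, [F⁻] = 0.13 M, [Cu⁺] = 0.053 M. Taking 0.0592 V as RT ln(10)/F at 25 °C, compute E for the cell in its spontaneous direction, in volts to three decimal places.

F₂/F⁻ is the cathode (higher E°), Cu⁺/Cu the anode: E°cell = +2.89 − (+0.55) = +2.34 V, n = 2.
Overall: F₂(g) + 2 Cu(s) → 2 F⁻(aq) + 2 Cu⁺(aq)
Q = [F⁻]^2·[Cu⁺]^2 / (P(F₂)); log Q = -0.957.
E = E° − (0.0592/n) log Q = +2.34 − (0.0592/2)(-0.957) = +2.368 V.

+2.368 V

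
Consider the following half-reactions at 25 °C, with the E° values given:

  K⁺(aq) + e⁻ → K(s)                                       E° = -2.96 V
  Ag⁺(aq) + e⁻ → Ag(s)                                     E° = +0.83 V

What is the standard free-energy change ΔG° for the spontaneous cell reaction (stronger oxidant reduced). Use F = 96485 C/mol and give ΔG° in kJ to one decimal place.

-365.7 kJ

Ag⁺/Ag (E° = +0.83 V) is the cathode; K⁺/K (E° = -2.96 V) is the anode, so E°cell = +3.79 V.
Balancing electrons gives n = 1 (lcm of 1 and 1).
ΔG° = −nFE° = −(1)(96485)(+3.79) = -365,678 J = -365.7 kJ.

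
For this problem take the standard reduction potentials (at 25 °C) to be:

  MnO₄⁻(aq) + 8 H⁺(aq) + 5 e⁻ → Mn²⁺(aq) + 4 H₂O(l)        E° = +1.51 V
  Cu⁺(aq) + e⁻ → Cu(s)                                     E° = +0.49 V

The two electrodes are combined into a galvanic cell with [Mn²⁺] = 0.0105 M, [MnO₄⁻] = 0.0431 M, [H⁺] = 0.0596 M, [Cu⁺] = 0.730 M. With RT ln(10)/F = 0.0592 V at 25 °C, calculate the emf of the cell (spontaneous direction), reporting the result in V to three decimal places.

MnO₄⁻/Mn²⁺ is the cathode (higher E°), Cu⁺/Cu the anode: E°cell = +1.51 − (+0.49) = +1.02 V, n = 5.
Overall: MnO₄⁻(aq) + 8 H⁺(aq) + 5 Cu(s) → Mn²⁺(aq) + 4 H₂O(l) + 5 Cu⁺(aq)
Q = [Mn²⁺]·[Cu⁺]^5 / ([MnO₄⁻]·[H⁺]^8); log Q = 8.501.
E = E° − (0.0592/n) log Q = +1.02 − (0.0592/5)(8.501) = +0.919 V.

+0.919 V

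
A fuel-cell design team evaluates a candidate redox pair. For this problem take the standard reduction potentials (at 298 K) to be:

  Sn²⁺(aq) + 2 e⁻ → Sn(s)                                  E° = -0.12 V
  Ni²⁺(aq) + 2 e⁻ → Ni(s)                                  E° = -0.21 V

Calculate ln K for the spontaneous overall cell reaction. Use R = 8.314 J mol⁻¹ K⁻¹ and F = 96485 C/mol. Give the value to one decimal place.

7.0

Cathode: Sn²⁺/Sn; anode: Ni²⁺/Ni. E°cell = (-0.12) − (-0.21) = +0.09 V, with n = 2.
ΔG° = −nFE° = −RT ln K, so ln K = nFE°/(RT) = (2)(96485)(+0.09) / ((8.314)(298)) = 7.010.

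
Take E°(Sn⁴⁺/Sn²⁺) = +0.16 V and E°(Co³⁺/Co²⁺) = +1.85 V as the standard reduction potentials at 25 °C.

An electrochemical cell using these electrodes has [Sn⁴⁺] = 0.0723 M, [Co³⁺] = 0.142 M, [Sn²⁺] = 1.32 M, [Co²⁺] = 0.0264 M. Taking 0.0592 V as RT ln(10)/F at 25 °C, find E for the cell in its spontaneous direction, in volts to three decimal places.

+1.771 V

Co³⁺/Co²⁺ is the cathode (higher E°), Sn⁴⁺/Sn²⁺ the anode: E°cell = +1.85 − (+0.16) = +1.69 V, n = 2.
Overall: 2 Co³⁺(aq) + Sn²⁺(aq) → 2 Co²⁺(aq) + Sn⁴⁺(aq)
Q = [Co²⁺]^2·[Sn⁴⁺] / ([Co³⁺]^2·[Sn²⁺]); log Q = -2.723.
E = E° − (0.0592/n) log Q = +1.69 − (0.0592/2)(-2.723) = +1.771 V.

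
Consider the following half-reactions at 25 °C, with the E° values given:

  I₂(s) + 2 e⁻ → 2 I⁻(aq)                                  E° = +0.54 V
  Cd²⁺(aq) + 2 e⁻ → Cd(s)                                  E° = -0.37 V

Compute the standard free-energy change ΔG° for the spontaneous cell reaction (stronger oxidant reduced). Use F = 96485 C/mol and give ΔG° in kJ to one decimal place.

I₂/I⁻ (E° = +0.54 V) is the cathode; Cd²⁺/Cd (E° = -0.37 V) is the anode, so E°cell = +0.91 V.
Balancing electrons gives n = 2 (lcm of 2 and 2).
ΔG° = −nFE° = −(2)(96485)(+0.91) = -175,603 J = -175.6 kJ.

-175.6 kJ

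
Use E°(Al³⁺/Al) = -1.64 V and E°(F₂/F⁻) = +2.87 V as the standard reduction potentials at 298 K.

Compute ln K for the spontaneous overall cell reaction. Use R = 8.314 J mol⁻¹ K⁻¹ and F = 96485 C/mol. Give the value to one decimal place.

1053.8

Cathode: F₂/F⁻; anode: Al³⁺/Al. E°cell = (+2.87) − (-1.64) = +4.51 V, with n = 6.
ΔG° = −nFE° = −RT ln K, so ln K = nFE°/(RT) = (6)(96485)(+4.51) / ((8.314)(298)) = 1053.808.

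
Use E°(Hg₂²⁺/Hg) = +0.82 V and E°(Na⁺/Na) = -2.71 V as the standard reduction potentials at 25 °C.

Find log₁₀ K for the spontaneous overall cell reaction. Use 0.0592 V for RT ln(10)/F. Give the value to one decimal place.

Cathode: Hg₂²⁺/Hg; anode: Na⁺/Na. E°cell = +3.53 V, n = 2.
log K = nE°cell / 0.0592 = (2)(+3.53) / 0.0592 = 119.3.

119.3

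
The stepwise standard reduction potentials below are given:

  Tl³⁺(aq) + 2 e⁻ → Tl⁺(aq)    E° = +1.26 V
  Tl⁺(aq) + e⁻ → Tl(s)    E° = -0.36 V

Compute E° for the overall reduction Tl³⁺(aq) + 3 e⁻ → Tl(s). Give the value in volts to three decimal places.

Adding the free-energy changes (−nFE°) of the two steps gives −n₃FE°₃ = −n₁FE°₁ − n₂FE°₂.
E°₃ = (2×+1.26 + 1×-0.36) / 3 = (+2.160) / 3 = +0.720 V.

+0.720 V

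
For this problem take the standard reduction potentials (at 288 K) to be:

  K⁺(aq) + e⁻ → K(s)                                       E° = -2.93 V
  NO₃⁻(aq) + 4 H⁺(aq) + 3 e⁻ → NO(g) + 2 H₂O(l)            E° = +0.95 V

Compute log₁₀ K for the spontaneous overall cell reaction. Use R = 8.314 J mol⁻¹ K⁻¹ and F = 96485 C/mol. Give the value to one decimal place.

Cathode: NO₃⁻/NO; anode: K⁺/K. E°cell = (+0.95) − (-2.93) = +3.88 V, with n = 3.
ΔG° = −nFE° = −RT ln K, so ln K = nFE°/(RT) = (3)(96485)(+3.88) / ((8.314)(288)) = 469.040.
log₁₀ K = 469.040 / ln 10 = 203.7.

203.7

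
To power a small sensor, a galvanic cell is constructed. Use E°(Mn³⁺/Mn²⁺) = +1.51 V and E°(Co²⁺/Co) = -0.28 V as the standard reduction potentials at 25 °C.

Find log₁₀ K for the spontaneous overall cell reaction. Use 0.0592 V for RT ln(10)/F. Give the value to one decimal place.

Cathode: Mn³⁺/Mn²⁺; anode: Co²⁺/Co. E°cell = +1.79 V, n = 2.
log K = nE°cell / 0.0592 = (2)(+1.79) / 0.0592 = 60.5.

60.5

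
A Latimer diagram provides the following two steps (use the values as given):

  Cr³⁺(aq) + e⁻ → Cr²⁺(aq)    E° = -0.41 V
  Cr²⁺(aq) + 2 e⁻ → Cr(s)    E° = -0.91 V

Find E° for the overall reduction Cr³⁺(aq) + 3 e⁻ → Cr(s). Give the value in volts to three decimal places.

-0.743 V

Since ΔG° = −nFE° is additive over sequential reductions, n₃E°₃ = n₁E°₁ + n₂E°₂.
E°₃ = (1×-0.41 + 2×-0.91) / 3 = (-2.230) / 3 = -0.743 V.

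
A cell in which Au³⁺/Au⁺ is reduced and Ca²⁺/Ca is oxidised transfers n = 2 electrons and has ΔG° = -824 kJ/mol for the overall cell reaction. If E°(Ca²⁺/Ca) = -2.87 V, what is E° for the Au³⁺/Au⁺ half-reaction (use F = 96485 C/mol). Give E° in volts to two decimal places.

E°cell = −ΔG°/(nF) = −(-824×10³)/((2)(96485)) = +4.270 V.
Since Au³⁺/Au⁺ is the cathode and Ca²⁺/Ca the anode, E°cell = E°(Au³⁺/Au⁺) − E°(Ca²⁺/Ca).
So E°(Au³⁺/Au⁺) = E°cell + E°(Ca²⁺/Ca) = +4.270 + (-2.87) = +1.40 V.

+1.40 V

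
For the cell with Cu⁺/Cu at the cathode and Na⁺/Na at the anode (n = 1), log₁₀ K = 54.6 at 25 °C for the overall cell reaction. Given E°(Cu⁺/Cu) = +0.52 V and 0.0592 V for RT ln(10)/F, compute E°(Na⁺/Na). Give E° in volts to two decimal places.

-2.71 V

E°cell = (0.0592/n)·log K = (0.0592/1)(54.6) = +3.232 V.
Since Cu⁺/Cu is the cathode and Na⁺/Na the anode, E°cell = E°(Cu⁺/Cu) − E°(Na⁺/Na).
So E°(Na⁺/Na) = E°(Cu⁺/Cu) − E°cell = (+0.52) − (+3.232) = -2.71 V.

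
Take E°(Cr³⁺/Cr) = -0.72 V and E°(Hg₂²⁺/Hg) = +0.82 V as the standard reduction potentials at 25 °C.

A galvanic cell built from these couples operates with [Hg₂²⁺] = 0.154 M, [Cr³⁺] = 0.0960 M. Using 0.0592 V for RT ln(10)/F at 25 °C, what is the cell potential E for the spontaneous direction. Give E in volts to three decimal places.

Hg₂²⁺/Hg is the cathode (higher E°), Cr³⁺/Cr the anode: E°cell = +0.82 − (-0.72) = +1.54 V, n = 6.
Overall: 3 Hg₂²⁺(aq) + 2 Cr(s) → 6 Hg(l) + 2 Cr³⁺(aq)
Q = [Cr³⁺]^2 / ([Hg₂²⁺]^3); log Q = 0.402.
E = E° − (0.0592/n) log Q = +1.54 − (0.0592/6)(0.402) = +1.536 V.

+1.536 V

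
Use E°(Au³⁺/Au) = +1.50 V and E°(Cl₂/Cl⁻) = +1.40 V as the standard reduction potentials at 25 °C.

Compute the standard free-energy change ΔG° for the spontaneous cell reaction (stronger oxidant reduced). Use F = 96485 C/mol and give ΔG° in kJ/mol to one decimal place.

-57.9 kJ/mol

Au³⁺/Au (E° = +1.50 V) is the cathode; Cl₂/Cl⁻ (E° = +1.40 V) is the anode, so E°cell = +0.10 V.
Balancing electrons gives n = 6 (lcm of 3 and 2).
ΔG° = −nFE° = −(6)(96485)(+0.10) = -57,891 J = -57.9 kJ/mol.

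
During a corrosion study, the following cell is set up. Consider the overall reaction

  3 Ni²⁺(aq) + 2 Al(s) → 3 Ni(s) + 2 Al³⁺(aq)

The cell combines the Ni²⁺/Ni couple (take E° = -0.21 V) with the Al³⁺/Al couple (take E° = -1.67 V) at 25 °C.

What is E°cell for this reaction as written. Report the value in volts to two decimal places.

The Ni²⁺/Ni couple has the higher reduction potential, so it is the cathode; Al³⁺/Al is oxidised at the anode.
E°cell = E°(cathode) − E°(anode) = (-0.21) − (-1.67) = +1.46 V.

+1.46 V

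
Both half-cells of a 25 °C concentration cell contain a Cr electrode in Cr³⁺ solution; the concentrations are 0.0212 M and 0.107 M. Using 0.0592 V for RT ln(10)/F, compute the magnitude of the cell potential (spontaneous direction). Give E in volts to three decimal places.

For a concentration cell E°cell = 0. The 0.107 M side is the cathode (reduction is favoured where [Cr³⁺] is higher).
With n = 3, E = −(0.0592/3) log([Cr³⁺]ₐₙ/[Cr³⁺]꜀ₐₜ) = −(0.0592/3) log(0.0212/0.107) = −(0.0592/3)(-0.703) = +0.014 V.

+0.014 V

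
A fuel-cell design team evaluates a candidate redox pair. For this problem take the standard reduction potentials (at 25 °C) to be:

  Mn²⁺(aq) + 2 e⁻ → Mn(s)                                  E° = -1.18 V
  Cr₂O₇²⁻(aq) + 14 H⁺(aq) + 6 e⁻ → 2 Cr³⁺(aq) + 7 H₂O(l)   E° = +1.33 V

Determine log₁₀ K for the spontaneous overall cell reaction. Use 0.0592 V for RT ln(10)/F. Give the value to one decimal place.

254.4

Cathode: Cr₂O₇²⁻/Cr³⁺; anode: Mn²⁺/Mn. E°cell = +2.51 V, n = 6.
log K = nE°cell / 0.0592 = (6)(+2.51) / 0.0592 = 254.4.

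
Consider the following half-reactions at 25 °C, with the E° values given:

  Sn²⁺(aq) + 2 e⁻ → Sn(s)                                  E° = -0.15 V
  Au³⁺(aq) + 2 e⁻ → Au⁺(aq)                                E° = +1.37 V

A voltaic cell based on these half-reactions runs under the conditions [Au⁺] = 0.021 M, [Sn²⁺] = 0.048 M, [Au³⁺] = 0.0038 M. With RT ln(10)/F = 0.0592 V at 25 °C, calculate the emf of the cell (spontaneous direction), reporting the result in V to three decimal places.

+1.537 V

Au³⁺/Au⁺ is the cathode (higher E°), Sn²⁺/Sn the anode: E°cell = +1.37 − (-0.15) = +1.52 V, n = 2.
Overall: Au³⁺(aq) + Sn(s) → Au⁺(aq) + Sn²⁺(aq)
Q = [Au⁺]·[Sn²⁺] / ([Au³⁺]); log Q = -0.576.
E = E° − (0.0592/n) log Q = +1.52 − (0.0592/2)(-0.576) = +1.537 V.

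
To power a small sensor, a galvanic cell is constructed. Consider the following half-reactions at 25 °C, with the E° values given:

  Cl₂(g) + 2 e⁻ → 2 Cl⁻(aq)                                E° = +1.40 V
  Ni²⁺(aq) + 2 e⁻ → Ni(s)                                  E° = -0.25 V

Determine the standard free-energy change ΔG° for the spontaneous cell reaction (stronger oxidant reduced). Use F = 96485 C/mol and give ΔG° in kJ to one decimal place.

Cl₂/Cl⁻ (E° = +1.40 V) is the cathode; Ni²⁺/Ni (E° = -0.25 V) is the anode, so E°cell = +1.65 V.
Balancing electrons gives n = 2 (lcm of 2 and 2).
ΔG° = −nFE° = −(2)(96485)(+1.65) = -318,400 J = -318.4 kJ.

-318.4 kJ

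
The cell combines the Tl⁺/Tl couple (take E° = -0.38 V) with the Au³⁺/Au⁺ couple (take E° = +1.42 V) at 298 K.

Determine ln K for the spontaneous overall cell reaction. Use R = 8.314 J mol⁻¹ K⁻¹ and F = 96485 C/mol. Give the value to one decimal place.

Cathode: Au³⁺/Au⁺; anode: Tl⁺/Tl. E°cell = (+1.42) − (-0.38) = +1.80 V, with n = 2.
ΔG° = −nFE° = −RT ln K, so ln K = nFE°/(RT) = (2)(96485)(+1.80) / ((8.314)(298)) = 140.196.

140.2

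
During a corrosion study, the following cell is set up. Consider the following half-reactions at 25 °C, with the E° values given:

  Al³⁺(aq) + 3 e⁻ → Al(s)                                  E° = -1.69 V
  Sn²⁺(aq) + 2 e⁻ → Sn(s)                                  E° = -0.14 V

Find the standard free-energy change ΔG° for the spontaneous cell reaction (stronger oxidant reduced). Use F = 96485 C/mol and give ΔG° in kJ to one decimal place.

Sn²⁺/Sn (E° = -0.14 V) is the cathode; Al³⁺/Al (E° = -1.69 V) is the anode, so E°cell = +1.55 V.
Balancing electrons gives n = 6 (lcm of 2 and 3).
ΔG° = −nFE° = −(6)(96485)(+1.55) = -897,310 J = -897.3 kJ.

-897.3 kJ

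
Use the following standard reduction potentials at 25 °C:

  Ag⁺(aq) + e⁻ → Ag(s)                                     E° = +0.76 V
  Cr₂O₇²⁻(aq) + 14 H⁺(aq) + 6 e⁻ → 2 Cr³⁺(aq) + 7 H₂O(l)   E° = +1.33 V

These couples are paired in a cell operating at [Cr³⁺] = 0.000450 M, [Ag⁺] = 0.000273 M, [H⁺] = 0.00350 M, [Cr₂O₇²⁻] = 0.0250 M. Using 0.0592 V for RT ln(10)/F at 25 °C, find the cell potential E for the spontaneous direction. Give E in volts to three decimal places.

Cr₂O₇²⁻/Cr³⁺ is the cathode (higher E°), Ag⁺/Ag the anode: E°cell = +1.33 − (+0.76) = +0.57 V, n = 6.
Overall: Cr₂O₇²⁻(aq) + 14 H⁺(aq) + 6 Ag(s) → 2 Cr³⁺(aq) + 7 H₂O(l) + 6 Ag⁺(aq)
Q = [Cr³⁺]^2·[Ag⁺]^6 / ([Cr₂O₇²⁻]·[H⁺]^14); log Q = 7.909.
E = E° − (0.0592/n) log Q = +0.57 − (0.0592/6)(7.909) = +0.492 V.

+0.492 V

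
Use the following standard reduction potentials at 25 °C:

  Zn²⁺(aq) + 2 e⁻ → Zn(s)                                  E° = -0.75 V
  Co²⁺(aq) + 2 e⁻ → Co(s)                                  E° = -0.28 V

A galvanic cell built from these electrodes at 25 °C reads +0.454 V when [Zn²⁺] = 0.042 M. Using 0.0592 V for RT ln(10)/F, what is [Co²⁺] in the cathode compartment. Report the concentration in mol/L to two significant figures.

0.012 M

Co²⁺/Co is the cathode, Zn²⁺/Zn the anode: E°cell = +0.47 V, n = 2.
Overall reaction: Co²⁺(aq) + Zn(s) → Co(s) + Zn²⁺(aq); Q = [Zn²⁺]^1/[Co²⁺]^1.
From E = E° − (0.0592/n) log Q: log Q = (E° − E)·n/0.0592 = (+0.47 − (+0.454))·2/0.0592 = 0.5405.
So 1·log[Co²⁺] = 1·log(0.042) − log Q = -1.3768 − (0.5405) = -1.9173; [Co²⁺] = 10^(-1.9173) ≈ 0.012 M.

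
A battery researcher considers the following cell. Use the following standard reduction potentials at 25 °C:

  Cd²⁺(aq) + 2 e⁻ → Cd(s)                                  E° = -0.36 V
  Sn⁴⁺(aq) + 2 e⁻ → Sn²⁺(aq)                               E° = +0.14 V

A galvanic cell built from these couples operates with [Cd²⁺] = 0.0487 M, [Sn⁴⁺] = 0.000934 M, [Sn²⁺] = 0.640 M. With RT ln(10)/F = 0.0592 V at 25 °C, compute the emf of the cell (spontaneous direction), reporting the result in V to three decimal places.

+0.455 V

Sn⁴⁺/Sn²⁺ is the cathode (higher E°), Cd²⁺/Cd the anode: E°cell = +0.14 − (-0.36) = +0.50 V, n = 2.
Overall: Sn⁴⁺(aq) + Cd(s) → Sn²⁺(aq) + Cd²⁺(aq)
Q = [Sn²⁺]·[Cd²⁺] / ([Sn⁴⁺]); log Q = 1.523.
E = E° − (0.0592/n) log Q = +0.50 − (0.0592/2)(1.523) = +0.455 V.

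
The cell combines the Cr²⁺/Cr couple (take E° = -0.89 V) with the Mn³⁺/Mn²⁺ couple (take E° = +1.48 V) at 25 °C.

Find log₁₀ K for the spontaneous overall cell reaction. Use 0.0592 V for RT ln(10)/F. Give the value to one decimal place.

Cathode: Mn³⁺/Mn²⁺; anode: Cr²⁺/Cr. E°cell = +2.37 V, n = 2.
log K = nE°cell / 0.0592 = (2)(+2.37) / 0.0592 = 80.1.

80.1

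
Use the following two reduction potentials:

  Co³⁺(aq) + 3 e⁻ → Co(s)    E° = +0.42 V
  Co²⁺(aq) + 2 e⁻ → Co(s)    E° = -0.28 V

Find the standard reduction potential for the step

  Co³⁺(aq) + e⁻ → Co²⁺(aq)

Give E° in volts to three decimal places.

Sequential free energies add, so n₃E°₃ = n₁E°₁ + n₂E°₂.
With n₃ = 3, and the known step contributing 2×(-0.28) V, the unknown satisfies 1·E° = 3×(+0.42) − 2×(-0.28) = +1.820.
E° = +1.820 / 1 = +1.820 V.

+1.820 V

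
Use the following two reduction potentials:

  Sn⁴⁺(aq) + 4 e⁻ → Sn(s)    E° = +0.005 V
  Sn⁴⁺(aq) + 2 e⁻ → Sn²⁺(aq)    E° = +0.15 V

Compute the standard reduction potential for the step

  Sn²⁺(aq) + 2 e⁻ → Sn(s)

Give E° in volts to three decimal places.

Sequential free energies add, so n₃E°₃ = n₁E°₁ + n₂E°₂.
With n₃ = 4, and the known step contributing 2×(+0.15) V, the unknown satisfies 2·E° = 4×(+0.005) − 2×(+0.15) = -0.280.
E° = -0.280 / 2 = -0.140 V.

-0.140 V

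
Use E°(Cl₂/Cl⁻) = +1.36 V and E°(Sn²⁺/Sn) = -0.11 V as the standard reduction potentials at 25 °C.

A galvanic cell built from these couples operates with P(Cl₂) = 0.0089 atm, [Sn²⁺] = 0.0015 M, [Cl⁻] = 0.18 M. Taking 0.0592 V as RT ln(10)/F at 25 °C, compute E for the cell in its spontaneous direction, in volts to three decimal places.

+1.537 V

Cl₂/Cl⁻ is the cathode (higher E°), Sn²⁺/Sn the anode: E°cell = +1.36 − (-0.11) = +1.47 V, n = 2.
Overall: Cl₂(g) + Sn(s) → 2 Cl⁻(aq) + Sn²⁺(aq)
Q = [Cl⁻]^2·[Sn²⁺] / (P(Cl₂)); log Q = -2.263.
E = E° − (0.0592/n) log Q = +1.47 − (0.0592/2)(-2.263) = +1.537 V.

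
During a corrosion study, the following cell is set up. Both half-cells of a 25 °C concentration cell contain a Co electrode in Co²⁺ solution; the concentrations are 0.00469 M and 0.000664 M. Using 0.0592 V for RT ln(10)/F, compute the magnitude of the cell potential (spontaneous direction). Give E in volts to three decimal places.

For a concentration cell E°cell = 0. The 0.00469 M side is the cathode (reduction is favoured where [Co²⁺] is higher).
With n = 2, E = −(0.0592/2) log([Co²⁺]ₐₙ/[Co²⁺]꜀ₐₜ) = −(0.0592/2) log(0.000664/0.00469) = −(0.0592/2)(-0.849) = +0.025 V.

+0.025 V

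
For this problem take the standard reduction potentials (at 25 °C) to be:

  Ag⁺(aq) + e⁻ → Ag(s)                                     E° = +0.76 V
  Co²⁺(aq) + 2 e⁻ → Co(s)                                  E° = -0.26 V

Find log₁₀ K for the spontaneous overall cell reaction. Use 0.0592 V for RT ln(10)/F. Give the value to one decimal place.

Cathode: Ag⁺/Ag; anode: Co²⁺/Co. E°cell = +1.02 V, n = 2.
log K = nE°cell / 0.0592 = (2)(+1.02) / 0.0592 = 34.5.

34.5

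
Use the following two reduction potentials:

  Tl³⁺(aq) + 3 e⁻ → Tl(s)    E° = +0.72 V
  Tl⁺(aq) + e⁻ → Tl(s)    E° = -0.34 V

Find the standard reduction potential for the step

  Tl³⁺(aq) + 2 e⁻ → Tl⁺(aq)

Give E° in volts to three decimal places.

+1.250 V

Sequential free energies add, so n₃E°₃ = n₁E°₁ + n₂E°₂.
With n₃ = 3, and the known step contributing 1×(-0.34) V, the unknown satisfies 2·E° = 3×(+0.72) − 1×(-0.34) = +2.500.
E° = +2.500 / 2 = +1.250 V.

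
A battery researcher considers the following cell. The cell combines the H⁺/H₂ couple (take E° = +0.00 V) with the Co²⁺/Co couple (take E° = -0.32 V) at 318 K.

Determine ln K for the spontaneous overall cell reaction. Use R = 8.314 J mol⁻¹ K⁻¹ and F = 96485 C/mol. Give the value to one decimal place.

Cathode: H⁺/H₂; anode: Co²⁺/Co. E°cell = (+0.00) − (-0.32) = +0.32 V, with n = 2.
ΔG° = −nFE° = −RT ln K, so ln K = nFE°/(RT) = (2)(96485)(+0.32) / ((8.314)(318)) = 23.356.

23.4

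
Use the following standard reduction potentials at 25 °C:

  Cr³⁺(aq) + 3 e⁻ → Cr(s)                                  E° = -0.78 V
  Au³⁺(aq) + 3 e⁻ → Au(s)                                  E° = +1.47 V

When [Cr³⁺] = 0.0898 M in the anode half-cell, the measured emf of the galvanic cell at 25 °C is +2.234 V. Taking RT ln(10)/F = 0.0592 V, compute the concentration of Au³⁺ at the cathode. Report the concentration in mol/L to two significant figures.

0.014 M

Au³⁺/Au is the cathode, Cr³⁺/Cr the anode: E°cell = +2.25 V, n = 3.
Overall reaction: Au³⁺(aq) + Cr(s) → Au(s) + Cr³⁺(aq); Q = [Cr³⁺]^1/[Au³⁺]^1.
From E = E° − (0.0592/n) log Q: log Q = (E° − E)·n/0.0592 = (+2.25 − (+2.234))·3/0.0592 = 0.8108.
So 1·log[Au³⁺] = 1·log(0.0898) − log Q = -1.0467 − (0.8108) = -1.8575; [Au³⁺] = 10^(-1.8575) ≈ 0.014 M.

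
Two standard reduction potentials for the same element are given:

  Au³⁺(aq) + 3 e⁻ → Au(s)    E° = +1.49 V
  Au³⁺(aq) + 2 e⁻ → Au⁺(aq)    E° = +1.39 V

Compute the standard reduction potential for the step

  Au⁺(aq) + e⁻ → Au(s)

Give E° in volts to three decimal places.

+1.690 V

Sequential free energies add, so n₃E°₃ = n₁E°₁ + n₂E°₂.
With n₃ = 3, and the known step contributing 2×(+1.39) V, the unknown satisfies 1·E° = 3×(+1.49) − 2×(+1.39) = +1.690.
E° = +1.690 / 1 = +1.690 V.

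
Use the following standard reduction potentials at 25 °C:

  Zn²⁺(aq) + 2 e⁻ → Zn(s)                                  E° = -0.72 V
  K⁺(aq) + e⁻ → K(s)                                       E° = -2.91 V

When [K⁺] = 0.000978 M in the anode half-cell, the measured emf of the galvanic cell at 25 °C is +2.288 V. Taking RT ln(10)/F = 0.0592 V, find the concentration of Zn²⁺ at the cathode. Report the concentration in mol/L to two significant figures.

Zn²⁺/Zn is the cathode, K⁺/K the anode: E°cell = +2.19 V, n = 2.
Overall reaction: Zn²⁺(aq) + 2 K(s) → Zn(s) + 2 K⁺(aq); Q = [K⁺]^2/[Zn²⁺]^1.
From E = E° − (0.0592/n) log Q: log Q = (E° − E)·n/0.0592 = (+2.19 − (+2.288))·2/0.0592 = -3.3108.
So 1·log[Zn²⁺] = 2·log(0.000978) − log Q = -6.0193 − (-3.3108) = -2.7085; [Zn²⁺] = 10^(-2.7085) ≈ 0.0020 M.

0.0020 M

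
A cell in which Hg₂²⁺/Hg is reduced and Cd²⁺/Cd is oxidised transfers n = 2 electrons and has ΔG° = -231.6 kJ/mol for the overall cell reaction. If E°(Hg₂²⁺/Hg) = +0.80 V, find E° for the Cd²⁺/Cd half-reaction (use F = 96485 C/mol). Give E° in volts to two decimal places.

-0.40 V

E°cell = −ΔG°/(nF) = −(-231.6×10³)/((2)(96485)) = +1.200 V.
Since Hg₂²⁺/Hg is the cathode and Cd²⁺/Cd the anode, E°cell = E°(Hg₂²⁺/Hg) − E°(Cd²⁺/Cd).
So E°(Cd²⁺/Cd) = E°(Hg₂²⁺/Hg) − E°cell = (+0.80) − (+1.200) = -0.40 V.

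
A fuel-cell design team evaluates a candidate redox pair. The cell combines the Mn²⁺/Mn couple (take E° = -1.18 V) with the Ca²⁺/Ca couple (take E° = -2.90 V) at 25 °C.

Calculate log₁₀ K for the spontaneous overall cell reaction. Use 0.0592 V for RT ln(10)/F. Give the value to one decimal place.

Cathode: Mn²⁺/Mn; anode: Ca²⁺/Ca. E°cell = +1.72 V, n = 2.
log K = nE°cell / 0.0592 = (2)(+1.72) / 0.0592 = 58.1.

58.1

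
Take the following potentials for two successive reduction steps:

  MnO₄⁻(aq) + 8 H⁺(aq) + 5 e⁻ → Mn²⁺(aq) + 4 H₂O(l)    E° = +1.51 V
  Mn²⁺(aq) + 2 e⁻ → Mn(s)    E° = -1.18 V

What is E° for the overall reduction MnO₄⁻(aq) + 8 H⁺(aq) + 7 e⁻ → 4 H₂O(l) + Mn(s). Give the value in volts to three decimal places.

+0.741 V

Standard free energies of sequential steps add: ΔG°₃ = ΔG°₁ + ΔG°₂, so n₃E°₃ = n₁E°₁ + n₂E°₂.
E°₃ = (5×+1.51 + 2×-1.18) / 7 = (+5.190) / 7 = +0.741 V.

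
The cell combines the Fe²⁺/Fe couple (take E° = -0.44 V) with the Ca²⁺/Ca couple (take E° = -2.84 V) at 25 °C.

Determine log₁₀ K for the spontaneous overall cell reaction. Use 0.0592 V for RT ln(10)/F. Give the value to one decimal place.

81.1

Cathode: Fe²⁺/Fe; anode: Ca²⁺/Ca. E°cell = +2.40 V, n = 2.
log K = nE°cell / 0.0592 = (2)(+2.40) / 0.0592 = 81.1.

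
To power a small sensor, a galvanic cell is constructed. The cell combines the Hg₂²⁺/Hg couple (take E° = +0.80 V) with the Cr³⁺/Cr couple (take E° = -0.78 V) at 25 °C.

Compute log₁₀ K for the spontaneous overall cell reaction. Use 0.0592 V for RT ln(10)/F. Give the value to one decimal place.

Cathode: Hg₂²⁺/Hg; anode: Cr³⁺/Cr. E°cell = +1.58 V, n = 6.
log K = nE°cell / 0.0592 = (6)(+1.58) / 0.0592 = 160.1.

160.1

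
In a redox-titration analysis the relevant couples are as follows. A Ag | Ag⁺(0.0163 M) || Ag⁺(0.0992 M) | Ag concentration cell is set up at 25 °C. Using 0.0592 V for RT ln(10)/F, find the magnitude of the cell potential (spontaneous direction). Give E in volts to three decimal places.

+0.046 V

For a concentration cell E°cell = 0. The 0.0992 M side is the cathode (reduction is favoured where [Ag⁺] is higher).
With n = 1, E = −(0.0592/1) log([Ag⁺]ₐₙ/[Ag⁺]꜀ₐₜ) = −(0.0592/1) log(0.0163/0.0992) = −(0.0592/1)(-0.784) = +0.046 V.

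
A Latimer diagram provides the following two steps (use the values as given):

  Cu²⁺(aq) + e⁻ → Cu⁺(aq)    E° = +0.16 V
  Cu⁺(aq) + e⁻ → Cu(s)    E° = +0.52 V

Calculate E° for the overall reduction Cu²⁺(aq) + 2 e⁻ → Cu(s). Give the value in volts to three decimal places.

+0.340 V

Since ΔG° = −nFE° is additive over sequential reductions, n₃E°₃ = n₁E°₁ + n₂E°₂.
E°₃ = (1×+0.16 + 1×+0.52) / 2 = (+0.680) / 2 = +0.340 V.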